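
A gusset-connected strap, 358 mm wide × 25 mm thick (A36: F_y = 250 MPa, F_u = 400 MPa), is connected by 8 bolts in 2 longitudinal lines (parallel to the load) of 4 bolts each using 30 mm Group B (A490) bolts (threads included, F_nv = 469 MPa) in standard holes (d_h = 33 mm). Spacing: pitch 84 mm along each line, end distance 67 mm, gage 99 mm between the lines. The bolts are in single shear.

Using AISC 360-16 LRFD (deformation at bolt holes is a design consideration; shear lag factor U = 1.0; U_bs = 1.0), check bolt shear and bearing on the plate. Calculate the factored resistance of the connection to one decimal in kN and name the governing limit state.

1989.1 kN (bolt shear governs)

Bolt shear: A_b = π(30)²/4 = 706.86 mm². φR_n = 0.75 × 469 × 706.86 × 8 × 1 = 1989.1 kN.
Bearing (25 mm plate, F_u = 400 MPa): end bolts L_c = 67 − 33/2 = 50.5, R_n = min(1.2×50.5×25×400, 2.4×30×25×400) = 606 kN/bolt; interior L_c = 84 − 33 = 51, R_n = 612 kN/bolt. φR_n = 0.75 × (2×606 + 6×612) = 3663.0 kN.
Governing: min(1989.1, 3663.0) = 1989.1 kN → bolt shear.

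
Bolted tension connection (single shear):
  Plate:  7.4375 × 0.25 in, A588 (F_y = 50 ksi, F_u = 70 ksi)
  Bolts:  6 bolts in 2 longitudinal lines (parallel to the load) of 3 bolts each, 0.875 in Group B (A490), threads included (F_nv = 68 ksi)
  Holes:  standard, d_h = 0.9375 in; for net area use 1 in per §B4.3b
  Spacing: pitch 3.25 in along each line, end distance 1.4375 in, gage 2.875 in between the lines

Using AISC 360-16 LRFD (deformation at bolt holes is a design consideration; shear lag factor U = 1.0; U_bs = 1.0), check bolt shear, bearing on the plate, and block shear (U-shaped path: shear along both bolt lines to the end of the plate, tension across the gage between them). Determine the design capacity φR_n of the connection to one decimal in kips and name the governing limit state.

Bolt shear: A_b = π(0.875)²/4 = 0.60132 in². φR_n = 0.75 × 68 × 0.60132 × 6 × 1 = 184.0 kips.
Bearing (0.25 in plate, F_u = 70 ksi): end bolts L_c = 1.4375 − 0.9375/2 = 0.96875, R_n = min(1.2×0.96875×0.25×70, 2.4×0.875×0.25×70) = 20.344 kips/bolt; interior L_c = 3.25 − 0.9375 = 2.3125, R_n = 36.75 kips/bolt. φR_n = 0.75 × (2×20.344 + 4×36.75) = 140.8 kips.
Block shear: shear path 2×[1.4375+2×3.25] = 2×7.9375 in, A_gv = 3.9688, A_nv = 2×(7.9375 − 2.5×1)×0.25 = 2.7188 in²; tension across gage: (2.875 − 1×1)×0.25 = 0.46875 in². R_n = min(0.6×70×2.7188, 0.6×50×3.9688) + 1.0×70×0.46875 = min(114.19, 119.06) + 32.813 = 147 kips. φR_n = 0.75 × 147 = 110.3 kips.
Governing: min(184.0, 140.8, 110.3) = 110.3 kips → block shear.

110.3 kips (block shear governs)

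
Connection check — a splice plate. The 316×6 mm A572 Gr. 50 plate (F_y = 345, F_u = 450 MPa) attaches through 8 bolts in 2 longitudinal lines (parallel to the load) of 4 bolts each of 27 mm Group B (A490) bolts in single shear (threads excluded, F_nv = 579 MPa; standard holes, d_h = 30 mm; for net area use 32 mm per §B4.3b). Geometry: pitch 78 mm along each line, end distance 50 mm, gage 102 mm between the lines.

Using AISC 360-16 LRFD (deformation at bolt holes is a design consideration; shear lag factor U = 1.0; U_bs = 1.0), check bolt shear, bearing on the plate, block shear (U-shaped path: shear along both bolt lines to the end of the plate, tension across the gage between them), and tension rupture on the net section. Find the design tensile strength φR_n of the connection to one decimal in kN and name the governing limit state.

510.3 kN (net-section rupture governs)

Bolt shear: A_b = π(27)²/4 = 572.56 mm². φR_n = 0.75 × 579 × 572.56 × 8 × 1 = 1989.1 kN.
Bearing (6 mm plate, F_u = 450 MPa): end bolts L_c = 50 − 30/2 = 35, R_n = min(1.2×35×6×450, 2.4×27×6×450) = 113.4 kN/bolt; interior L_c = 78 − 30 = 48, R_n = 155.52 kN/bolt. φR_n = 0.75 × (2×113.4 + 6×155.52) = 869.9 kN.
Block shear: shear path 2×[50+3×78] = 2×284 mm, A_gv = 3408, A_nv = 2×(284 − 3.5×32)×6 = 2064 mm²; tension across gage: (102 − 1×32)×6 = 420 mm². R_n = min(0.6×450×2064, 0.6×345×3408) + 1.0×450×420 = min(557.28, 705.46) + 189 = 746.28 kN. φR_n = 0.75 × 746.28 = 559.7 kN.
Tension rupture (net): A_n = (316 − 2×32)×6 = 1512 mm² (U = 1.0, A_e = A_n). φR_n = 0.75 × 450 × 1512 = 510.3 kN.
Governing: min(1989.1, 869.9, 559.7, 510.3) = 510.3 kN → net-section rupture.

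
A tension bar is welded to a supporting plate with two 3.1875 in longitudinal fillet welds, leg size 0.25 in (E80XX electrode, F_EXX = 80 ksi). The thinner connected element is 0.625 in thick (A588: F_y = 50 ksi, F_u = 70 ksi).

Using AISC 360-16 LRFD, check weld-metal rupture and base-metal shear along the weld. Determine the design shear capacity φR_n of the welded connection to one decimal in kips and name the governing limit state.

40.6 kips (weld metal governs)

Weld metal: throat = 0.707×0.25 = 0.17675 in, L = 2×3.1875 = 6.375 in. φR_n = 0.75 × 0.6 × 80 × 0.17675 × 6.375 = 40.6 kips.
Base metal shear (0.625 in plate): yield φR_n = 1.0×0.6×50×0.625×6.375 = 119.5 kips; rupture φR_n = 0.75×0.6×70×0.625×6.375 = 125.5 kips; take 119.5 kips (yield).
Governing: min(40.6, 119.5) = 40.6 kips → weld metal.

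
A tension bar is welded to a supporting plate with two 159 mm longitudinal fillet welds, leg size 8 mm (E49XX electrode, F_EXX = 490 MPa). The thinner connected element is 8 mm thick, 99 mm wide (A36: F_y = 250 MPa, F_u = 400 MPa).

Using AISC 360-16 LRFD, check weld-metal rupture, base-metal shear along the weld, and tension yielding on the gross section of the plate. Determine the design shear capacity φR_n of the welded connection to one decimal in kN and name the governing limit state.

178.2 kN (gross-section yield governs)

Weld metal: throat = 0.707×8 = 5.656 mm, L = 2×159 = 318 mm. φR_n = 0.75 × 0.6 × 490 × 5.656 × 318 = 396.6 kN.
Base metal shear (8 mm plate): yield φR_n = 1.0×0.6×250×8×318 = 381.6 kN; rupture φR_n = 0.75×0.6×400×8×318 = 457.9 kN; take 381.6 kN (yield).
Tension yield (gross): A_g = 99×8 = 792 mm². φR_n = 0.90 × 250 × 792 = 178.2 kN.
Governing: min(396.6, 381.6, 178.2) = 178.2 kN → gross-section yield.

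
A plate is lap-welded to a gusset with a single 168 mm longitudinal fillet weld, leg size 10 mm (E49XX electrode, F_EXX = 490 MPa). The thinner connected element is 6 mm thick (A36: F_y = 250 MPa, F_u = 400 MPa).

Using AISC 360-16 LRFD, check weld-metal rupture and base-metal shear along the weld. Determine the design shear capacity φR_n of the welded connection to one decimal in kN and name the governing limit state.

Weld metal: throat = 0.707×10 = 7.07 mm, L = 168 mm. φR_n = 0.75 × 0.6 × 490 × 7.07 × 168 = 261.9 kN.
Base metal shear (6 mm plate): yield φR_n = 1.0×0.6×250×6×168 = 151.2 kN; rupture φR_n = 0.75×0.6×400×6×168 = 181.4 kN; take 151.2 kN (yield).
Governing: min(261.9, 151.2) = 151.2 kN → base-metal shear.

151.2 kN (base-metal shear governs)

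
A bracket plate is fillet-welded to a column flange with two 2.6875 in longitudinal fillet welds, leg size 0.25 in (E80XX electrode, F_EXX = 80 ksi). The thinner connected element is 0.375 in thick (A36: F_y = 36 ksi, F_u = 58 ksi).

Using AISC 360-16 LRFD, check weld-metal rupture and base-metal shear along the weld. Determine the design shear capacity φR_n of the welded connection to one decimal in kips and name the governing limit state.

Weld metal: throat = 0.707×0.25 = 0.17675 in, L = 2×2.6875 = 5.375 in. φR_n = 0.75 × 0.6 × 80 × 0.17675 × 5.375 = 34.2 kips.
Base metal shear (0.375 in plate): yield φR_n = 1.0×0.6×36×0.375×5.375 = 43.5 kips; rupture φR_n = 0.75×0.6×58×0.375×5.375 = 52.6 kips; take 43.5 kips (yield).
Governing: min(34.2, 43.5) = 34.2 kips → weld metal.

34.2 kips (weld metal governs)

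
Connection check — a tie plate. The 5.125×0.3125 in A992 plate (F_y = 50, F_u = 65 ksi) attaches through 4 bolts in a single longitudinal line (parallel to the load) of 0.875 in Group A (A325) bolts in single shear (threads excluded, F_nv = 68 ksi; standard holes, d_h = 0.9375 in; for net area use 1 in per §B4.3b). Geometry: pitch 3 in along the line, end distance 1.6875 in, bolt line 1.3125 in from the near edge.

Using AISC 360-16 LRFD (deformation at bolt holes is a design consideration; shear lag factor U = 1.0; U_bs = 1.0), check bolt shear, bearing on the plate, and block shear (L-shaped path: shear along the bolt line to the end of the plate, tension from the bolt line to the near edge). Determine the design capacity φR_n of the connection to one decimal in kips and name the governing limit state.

78.1 kips (block shear governs)

Bolt shear: A_b = π(0.875)²/4 = 0.60132 in². φR_n = 0.75 × 68 × 0.60132 × 4 × 1 = 122.7 kips.
Bearing (0.3125 in plate, F_u = 65 ksi): end bolts L_c = 1.6875 − 0.9375/2 = 1.21875, R_n = min(1.2×1.21875×0.3125×65, 2.4×0.875×0.3125×65) = 29.707 kips/bolt; interior L_c = 3 − 0.9375 = 2.0625, R_n = 42.656 kips/bolt. φR_n = 0.75 × (1×29.707 + 3×42.656) = 118.3 kips.
Block shear: shear path 1×[1.6875+3×3] = 1×10.6875 in, A_gv = 3.3398, A_nv = 1×(10.6875 − 3.5×1)×0.3125 = 2.2461 in²; tension to near edge: (1.3125 − 0.5×1)×0.3125 = 0.25391 in². R_n = min(0.6×65×2.2461, 0.6×50×3.3398) + 1.0×65×0.25391 = min(87.598, 100.19) + 16.504 = 104.1 kips. φR_n = 0.75 × 104.1 = 78.1 kips.
Governing: min(122.7, 118.3, 78.1) = 78.1 kips → block shear.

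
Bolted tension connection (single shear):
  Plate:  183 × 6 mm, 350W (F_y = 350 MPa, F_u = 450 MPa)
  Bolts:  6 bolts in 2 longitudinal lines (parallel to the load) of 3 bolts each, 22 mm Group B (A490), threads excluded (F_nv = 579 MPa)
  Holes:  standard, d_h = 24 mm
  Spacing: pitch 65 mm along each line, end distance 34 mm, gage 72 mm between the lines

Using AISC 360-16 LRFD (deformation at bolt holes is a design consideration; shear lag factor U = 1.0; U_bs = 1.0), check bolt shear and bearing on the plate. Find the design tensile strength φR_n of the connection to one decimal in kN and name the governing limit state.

Bolt shear: A_b = π(22)²/4 = 380.13 mm². φR_n = 0.75 × 579 × 380.13 × 6 × 1 = 990.4 kN.
Bearing (6 mm plate, F_u = 450 MPa): end bolts L_c = 34 − 24/2 = 22, R_n = min(1.2×22×6×450, 2.4×22×6×450) = 71.28 kN/bolt; interior L_c = 65 − 24 = 41, R_n = 132.84 kN/bolt. φR_n = 0.75 × (2×71.28 + 4×132.84) = 505.4 kN.
Governing: min(990.4, 505.4) = 505.4 kN → bearing.

505.4 kN (bearing governs)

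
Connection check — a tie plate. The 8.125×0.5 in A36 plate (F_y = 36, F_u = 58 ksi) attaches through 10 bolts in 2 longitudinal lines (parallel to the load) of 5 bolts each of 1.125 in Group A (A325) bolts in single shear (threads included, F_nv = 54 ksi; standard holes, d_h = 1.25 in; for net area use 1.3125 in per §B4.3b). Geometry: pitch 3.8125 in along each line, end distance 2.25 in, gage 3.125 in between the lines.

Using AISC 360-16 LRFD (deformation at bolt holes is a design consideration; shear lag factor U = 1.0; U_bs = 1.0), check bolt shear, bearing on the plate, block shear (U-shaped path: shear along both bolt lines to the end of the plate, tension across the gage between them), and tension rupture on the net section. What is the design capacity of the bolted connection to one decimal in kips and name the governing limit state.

119.6 kips (net-section rupture governs)

Bolt shear: A_b = π(1.125)²/4 = 0.99402 in². φR_n = 0.75 × 54 × 0.99402 × 10 × 1 = 402.6 kips.
Bearing (0.5 in plate, F_u = 58 ksi): end bolts L_c = 2.25 − 1.25/2 = 1.625, R_n = min(1.2×1.625×0.5×58, 2.4×1.125×0.5×58) = 56.55 kips/bolt; interior L_c = 3.8125 − 1.25 = 2.5625, R_n = 78.3 kips/bolt. φR_n = 0.75 × (2×56.55 + 8×78.3) = 554.6 kips.
Block shear: shear path 2×[2.25+4×3.8125] = 2×17.5 in, A_gv = 17.5, A_nv = 2×(17.5 − 4.5×1.3125)×0.5 = 11.594 in²; tension across gage: (3.125 − 1×1.3125)×0.5 = 0.90625 in². R_n = min(0.6×58×11.594, 0.6×36×17.5) + 1.0×58×0.90625 = min(403.47, 378) + 52.563 = 430.56 kips. φR_n = 0.75 × 430.56 = 322.9 kips.
Tension rupture (net): A_n = (8.125 − 2×1.3125)×0.5 = 2.75 in² (U = 1.0, A_e = A_n). φR_n = 0.75 × 58 × 2.75 = 119.6 kips.
Governing: min(402.6, 554.6, 322.9, 119.6) = 119.6 kips → net-section rupture.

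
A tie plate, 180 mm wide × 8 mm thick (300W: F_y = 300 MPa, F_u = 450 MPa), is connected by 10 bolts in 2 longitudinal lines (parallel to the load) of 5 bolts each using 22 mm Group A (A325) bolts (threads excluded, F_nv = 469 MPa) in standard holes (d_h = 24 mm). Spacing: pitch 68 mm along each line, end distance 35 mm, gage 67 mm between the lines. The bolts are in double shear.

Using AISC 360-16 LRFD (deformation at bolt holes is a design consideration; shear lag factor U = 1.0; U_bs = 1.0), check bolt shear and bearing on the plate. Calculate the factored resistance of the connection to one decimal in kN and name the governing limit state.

1289.5 kN (bearing governs)

Bolt shear: A_b = π(22)²/4 = 380.13 mm². φR_n = 0.75 × 469 × 380.13 × 10 × 2 = 2674.2 kN.
Bearing (8 mm plate, F_u = 450 MPa): end bolts L_c = 35 − 24/2 = 23, R_n = min(1.2×23×8×450, 2.4×22×8×450) = 99.36 kN/bolt; interior L_c = 68 − 24 = 44, R_n = 190.08 kN/bolt. φR_n = 0.75 × (2×99.36 + 8×190.08) = 1289.5 kN.
Governing: min(2674.2, 1289.5) = 1289.5 kN → bearing.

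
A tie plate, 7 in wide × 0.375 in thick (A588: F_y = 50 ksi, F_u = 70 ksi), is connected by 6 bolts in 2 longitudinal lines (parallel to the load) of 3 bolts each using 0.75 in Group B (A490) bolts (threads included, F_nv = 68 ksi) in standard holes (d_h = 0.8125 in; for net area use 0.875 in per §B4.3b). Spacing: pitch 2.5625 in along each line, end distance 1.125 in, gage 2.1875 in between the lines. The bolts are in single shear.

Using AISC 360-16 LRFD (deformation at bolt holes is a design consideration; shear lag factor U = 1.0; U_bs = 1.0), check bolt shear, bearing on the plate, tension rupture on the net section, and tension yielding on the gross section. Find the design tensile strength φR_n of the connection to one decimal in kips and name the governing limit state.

Bolt shear: A_b = π(0.75)²/4 = 0.44179 in². φR_n = 0.75 × 68 × 0.44179 × 6 × 1 = 135.2 kips.
Bearing (0.375 in plate, F_u = 70 ksi): end bolts L_c = 1.125 − 0.8125/2 = 0.71875, R_n = min(1.2×0.71875×0.375×70, 2.4×0.75×0.375×70) = 22.641 kips/bolt; interior L_c = 2.5625 − 0.8125 = 1.75, R_n = 47.25 kips/bolt. φR_n = 0.75 × (2×22.641 + 4×47.25) = 175.7 kips.
Tension rupture (net): A_n = (7 − 2×0.875)×0.375 = 1.9688 in² (U = 1.0, A_e = A_n). φR_n = 0.75 × 70 × 1.9688 = 103.4 kips.
Tension yield (gross): A_g = 7×0.375 = 2.625 in². φR_n = 0.90 × 50 × 2.625 = 118.1 kips.
Governing: min(135.2, 175.7, 103.4, 118.1) = 103.4 kips → net-section rupture.

103.4 kips (net-section rupture governs)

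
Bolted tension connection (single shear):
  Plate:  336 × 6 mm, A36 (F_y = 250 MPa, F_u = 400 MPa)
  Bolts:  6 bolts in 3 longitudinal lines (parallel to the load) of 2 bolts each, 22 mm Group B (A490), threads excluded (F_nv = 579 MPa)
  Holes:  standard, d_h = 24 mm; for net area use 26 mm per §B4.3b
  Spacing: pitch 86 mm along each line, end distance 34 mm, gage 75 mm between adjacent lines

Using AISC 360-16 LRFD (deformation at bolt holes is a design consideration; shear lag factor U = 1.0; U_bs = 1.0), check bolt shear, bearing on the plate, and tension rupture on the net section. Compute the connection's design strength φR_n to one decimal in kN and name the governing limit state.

427.7 kN (bearing governs)

Bolt shear: A_b = π(22)²/4 = 380.13 mm². φR_n = 0.75 × 579 × 380.13 × 6 × 1 = 990.4 kN.
Bearing (6 mm plate, F_u = 400 MPa): end bolts L_c = 34 − 24/2 = 22, R_n = min(1.2×22×6×400, 2.4×22×6×400) = 63.36 kN/bolt; interior L_c = 86 − 24 = 62, R_n = 126.72 kN/bolt. φR_n = 0.75 × (3×63.36 + 3×126.72) = 427.7 kN.
Tension rupture (net): A_n = (336 − 3×26)×6 = 1548 mm² (U = 1.0, A_e = A_n). φR_n = 0.75 × 400 × 1548 = 464.4 kN.
Governing: min(990.4, 427.7, 464.4) = 427.7 kN → bearing.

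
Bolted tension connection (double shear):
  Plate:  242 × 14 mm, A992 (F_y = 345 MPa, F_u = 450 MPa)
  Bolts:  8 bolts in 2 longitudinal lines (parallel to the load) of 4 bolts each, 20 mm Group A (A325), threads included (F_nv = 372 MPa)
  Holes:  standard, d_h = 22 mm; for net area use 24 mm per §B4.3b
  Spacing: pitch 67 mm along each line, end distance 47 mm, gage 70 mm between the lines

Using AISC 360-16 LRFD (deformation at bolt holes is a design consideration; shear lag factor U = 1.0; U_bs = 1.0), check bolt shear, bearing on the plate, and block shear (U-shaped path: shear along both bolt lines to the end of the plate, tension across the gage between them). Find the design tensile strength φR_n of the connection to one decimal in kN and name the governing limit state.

Bolt shear: A_b = π(20)²/4 = 314.16 mm². φR_n = 0.75 × 372 × 314.16 × 8 × 2 = 1402.4 kN.
Bearing (14 mm plate, F_u = 450 MPa): end bolts L_c = 47 − 22/2 = 36, R_n = min(1.2×36×14×450, 2.4×20×14×450) = 272.16 kN/bolt; interior L_c = 67 − 22 = 45, R_n = 302.4 kN/bolt. φR_n = 0.75 × (2×272.16 + 6×302.4) = 1769.0 kN.
Block shear: shear path 2×[47+3×67] = 2×248 mm, A_gv = 6944, A_nv = 2×(248 − 3.5×24)×14 = 4592 mm²; tension across gage: (70 − 1×24)×14 = 644 mm². R_n = min(0.6×450×4592, 0.6×345×6944) + 1.0×450×644 = min(1239.8, 1437.4) + 289.8 = 1529.6 kN. φR_n = 0.75 × 1529.6 = 1147.2 kN.
Governing: min(1402.4, 1769.0, 1147.2) = 1147.2 kN → block shear.

1147.2 kN (block shear governs)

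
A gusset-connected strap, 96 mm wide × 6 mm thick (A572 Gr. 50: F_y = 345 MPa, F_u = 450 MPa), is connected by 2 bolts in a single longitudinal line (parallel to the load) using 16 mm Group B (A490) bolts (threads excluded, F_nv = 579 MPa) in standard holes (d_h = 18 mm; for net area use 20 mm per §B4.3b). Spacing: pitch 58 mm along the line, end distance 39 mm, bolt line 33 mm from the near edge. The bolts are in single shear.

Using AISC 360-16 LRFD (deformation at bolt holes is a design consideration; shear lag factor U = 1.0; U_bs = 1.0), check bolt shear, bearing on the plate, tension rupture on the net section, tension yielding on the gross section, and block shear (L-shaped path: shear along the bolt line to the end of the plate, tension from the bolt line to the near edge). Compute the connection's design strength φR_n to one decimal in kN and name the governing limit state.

Bolt shear: A_b = π(16)²/4 = 201.06 mm². φR_n = 0.75 × 579 × 201.06 × 2 × 1 = 174.6 kN.
Bearing (6 mm plate, F_u = 450 MPa): end bolts L_c = 39 − 18/2 = 30, R_n = min(1.2×30×6×450, 2.4×16×6×450) = 97.2 kN/bolt; interior L_c = 58 − 18 = 40, R_n = 103.68 kN/bolt. φR_n = 0.75 × (1×97.2 + 1×103.68) = 150.7 kN.
Tension rupture (net): A_n = (96 − 1×20)×6 = 456 mm² (U = 1.0, A_e = A_n). φR_n = 0.75 × 450 × 456 = 153.9 kN.
Tension yield (gross): A_g = 96×6 = 576 mm². φR_n = 0.90 × 345 × 576 = 178.8 kN.
Block shear: shear path 1×[39+1×58] = 1×97 mm, A_gv = 582, A_nv = 1×(97 − 1.5×20)×6 = 402 mm²; tension to near edge: (33 − 0.5×20)×6 = 138 mm². R_n = min(0.6×450×402, 0.6×345×582) + 1.0×450×138 = min(108.54, 120.47) + 62.1 = 170.64 kN. φR_n = 0.75 × 170.64 = 128.0 kN.
Governing: min(174.6, 150.7, 153.9, 178.8, 128.0) = 128.0 kN → block shear.

128.0 kN (block shear governs)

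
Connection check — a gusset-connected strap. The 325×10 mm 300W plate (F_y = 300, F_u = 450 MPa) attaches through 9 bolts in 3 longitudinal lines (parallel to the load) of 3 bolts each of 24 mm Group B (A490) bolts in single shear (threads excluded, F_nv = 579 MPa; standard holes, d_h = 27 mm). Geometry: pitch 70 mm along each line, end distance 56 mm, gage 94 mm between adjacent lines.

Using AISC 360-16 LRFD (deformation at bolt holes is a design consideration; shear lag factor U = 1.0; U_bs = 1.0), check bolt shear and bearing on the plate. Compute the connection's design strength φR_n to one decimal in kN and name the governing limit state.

1561.3 kN (bearing governs)

Bolt shear: A_b = π(24)²/4 = 452.39 mm². φR_n = 0.75 × 579 × 452.39 × 9 × 1 = 1768.1 kN.
Bearing (10 mm plate, F_u = 450 MPa): end bolts L_c = 56 − 27/2 = 42.5, R_n = min(1.2×42.5×10×450, 2.4×24×10×450) = 229.5 kN/bolt; interior L_c = 70 − 27 = 43, R_n = 232.2 kN/bolt. φR_n = 0.75 × (3×229.5 + 6×232.2) = 1561.3 kN.
Governing: min(1768.1, 1561.3) = 1561.3 kN → bearing.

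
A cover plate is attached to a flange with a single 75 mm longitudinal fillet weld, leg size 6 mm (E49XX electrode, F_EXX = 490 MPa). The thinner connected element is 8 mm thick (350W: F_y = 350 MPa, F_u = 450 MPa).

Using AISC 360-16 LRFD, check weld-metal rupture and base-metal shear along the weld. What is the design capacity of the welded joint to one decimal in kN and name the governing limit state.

Weld metal: throat = 0.707×6 = 4.242 mm, L = 75 mm. φR_n = 0.75 × 0.6 × 490 × 4.242 × 75 = 70.2 kN.
Base metal shear (8 mm plate): yield φR_n = 1.0×0.6×350×8×75 = 126.0 kN; rupture φR_n = 0.75×0.6×450×8×75 = 121.5 kN; take 121.5 kN (rupture).
Governing: min(70.2, 121.5) = 70.2 kN → weld metal.

70.2 kN (weld metal governs)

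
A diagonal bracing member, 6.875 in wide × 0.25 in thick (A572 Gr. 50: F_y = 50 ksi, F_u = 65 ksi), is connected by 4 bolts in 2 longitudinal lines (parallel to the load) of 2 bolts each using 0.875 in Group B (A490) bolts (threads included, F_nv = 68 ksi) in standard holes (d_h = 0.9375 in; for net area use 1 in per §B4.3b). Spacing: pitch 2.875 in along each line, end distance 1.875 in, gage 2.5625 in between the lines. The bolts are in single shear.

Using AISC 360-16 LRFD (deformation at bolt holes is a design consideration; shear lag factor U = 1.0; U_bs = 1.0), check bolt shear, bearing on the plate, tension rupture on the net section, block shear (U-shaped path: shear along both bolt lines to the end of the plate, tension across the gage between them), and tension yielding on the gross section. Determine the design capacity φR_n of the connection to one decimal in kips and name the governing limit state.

Bolt shear: A_b = π(0.875)²/4 = 0.60132 in². φR_n = 0.75 × 68 × 0.60132 × 4 × 1 = 122.7 kips.
Bearing (0.25 in plate, F_u = 65 ksi): end bolts L_c = 1.875 − 0.9375/2 = 1.40625, R_n = min(1.2×1.40625×0.25×65, 2.4×0.875×0.25×65) = 27.422 kips/bolt; interior L_c = 2.875 − 0.9375 = 1.9375, R_n = 34.125 kips/bolt. φR_n = 0.75 × (2×27.422 + 2×34.125) = 92.3 kips.
Tension rupture (net): A_n = (6.875 − 2×1)×0.25 = 1.2188 in² (U = 1.0, A_e = A_n). φR_n = 0.75 × 65 × 1.2188 = 59.4 kips.
Block shear: shear path 2×[1.875+1×2.875] = 2×4.75 in, A_gv = 2.375, A_nv = 2×(4.75 − 1.5×1)×0.25 = 1.625 in²; tension across gage: (2.5625 − 1×1)×0.25 = 0.39063 in². R_n = min(0.6×65×1.625, 0.6×50×2.375) + 1.0×65×0.39063 = min(63.375, 71.25) + 25.391 = 88.766 kips. φR_n = 0.75 × 88.766 = 66.6 kips.
Tension yield (gross): A_g = 6.875×0.25 = 1.7188 in². φR_n = 0.90 × 50 × 1.7188 = 77.3 kips.
Governing: min(122.7, 92.3, 59.4, 66.6, 77.3) = 59.4 kips → net-section rupture.

59.4 kips (net-section rupture governs)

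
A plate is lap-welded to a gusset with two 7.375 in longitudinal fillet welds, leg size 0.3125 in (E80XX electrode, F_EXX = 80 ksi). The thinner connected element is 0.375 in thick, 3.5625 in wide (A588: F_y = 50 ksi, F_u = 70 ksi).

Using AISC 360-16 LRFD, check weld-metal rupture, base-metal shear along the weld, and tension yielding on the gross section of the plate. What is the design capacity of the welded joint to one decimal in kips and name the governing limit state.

Weld metal: throat = 0.707×0.3125 = 0.22094 in, L = 2×7.375 = 14.75 in. φR_n = 0.75 × 0.6 × 80 × 0.22094 × 14.75 = 117.3 kips.
Base metal shear (0.375 in plate): yield φR_n = 1.0×0.6×50×0.375×14.75 = 165.9 kips; rupture φR_n = 0.75×0.6×70×0.375×14.75 = 174.2 kips; take 165.9 kips (yield).
Tension yield (gross): A_g = 3.5625×0.375 = 1.3359 in². φR_n = 0.90 × 50 × 1.3359 = 60.1 kips.
Governing: min(117.3, 165.9, 60.1) = 60.1 kips → gross-section yield.

60.1 kips (gross-section yield governs)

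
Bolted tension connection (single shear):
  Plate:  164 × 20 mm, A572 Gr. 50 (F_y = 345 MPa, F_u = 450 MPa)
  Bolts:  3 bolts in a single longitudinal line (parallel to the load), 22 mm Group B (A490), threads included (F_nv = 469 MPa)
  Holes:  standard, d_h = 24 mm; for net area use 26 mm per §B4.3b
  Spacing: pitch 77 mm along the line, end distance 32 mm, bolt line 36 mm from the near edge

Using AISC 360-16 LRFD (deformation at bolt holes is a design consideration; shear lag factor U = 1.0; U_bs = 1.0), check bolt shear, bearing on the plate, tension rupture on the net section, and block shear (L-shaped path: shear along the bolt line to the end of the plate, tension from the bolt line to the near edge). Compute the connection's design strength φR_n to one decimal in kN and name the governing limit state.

Bolt shear: A_b = π(22)²/4 = 380.13 mm². φR_n = 0.75 × 469 × 380.13 × 3 × 1 = 401.1 kN.
Bearing (20 mm plate, F_u = 450 MPa): end bolts L_c = 32 − 24/2 = 20, R_n = min(1.2×20×20×450, 2.4×22×20×450) = 216 kN/bolt; interior L_c = 77 − 24 = 53, R_n = 475.2 kN/bolt. φR_n = 0.75 × (1×216 + 2×475.2) = 874.8 kN.
Tension rupture (net): A_n = (164 − 1×26)×20 = 2760 mm² (U = 1.0, A_e = A_n). φR_n = 0.75 × 450 × 2760 = 931.5 kN.
Block shear: shear path 1×[32+2×77] = 1×186 mm, A_gv = 3720, A_nv = 1×(186 − 2.5×26)×20 = 2420 mm²; tension to near edge: (36 − 0.5×26)×20 = 460 mm². R_n = min(0.6×450×2420, 0.6×345×3720) + 1.0×450×460 = min(653.4, 770.04) + 207 = 860.4 kN. φR_n = 0.75 × 860.4 = 645.3 kN.
Governing: min(401.1, 874.8, 931.5, 645.3) = 401.1 kN → bolt shear.

401.1 kN (bolt shear governs)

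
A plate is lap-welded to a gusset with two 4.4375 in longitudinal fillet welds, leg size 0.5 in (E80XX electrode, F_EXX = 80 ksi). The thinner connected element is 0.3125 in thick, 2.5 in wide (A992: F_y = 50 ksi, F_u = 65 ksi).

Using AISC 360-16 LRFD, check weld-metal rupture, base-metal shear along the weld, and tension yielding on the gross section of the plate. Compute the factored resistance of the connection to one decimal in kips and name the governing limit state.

Weld metal: throat = 0.707×0.5 = 0.3535 in, L = 2×4.4375 = 8.875 in. φR_n = 0.75 × 0.6 × 80 × 0.3535 × 8.875 = 112.9 kips.
Base metal shear (0.3125 in plate): yield φR_n = 1.0×0.6×50×0.3125×8.875 = 83.2 kips; rupture φR_n = 0.75×0.6×65×0.3125×8.875 = 81.1 kips; take 81.1 kips (rupture).
Tension yield (gross): A_g = 2.5×0.3125 = 0.78125 in². φR_n = 0.90 × 50 × 0.78125 = 35.2 kips.
Governing: min(112.9, 81.1, 35.2) = 35.2 kips → gross-section yield.

35.2 kips (gross-section yield governs)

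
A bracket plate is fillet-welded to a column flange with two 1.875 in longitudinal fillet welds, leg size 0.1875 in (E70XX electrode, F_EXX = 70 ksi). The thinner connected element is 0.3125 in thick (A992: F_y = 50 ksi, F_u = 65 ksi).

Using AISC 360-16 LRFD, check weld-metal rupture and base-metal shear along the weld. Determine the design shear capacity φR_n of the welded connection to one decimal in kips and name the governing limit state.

15.7 kips (weld metal governs)

Weld metal: throat = 0.707×0.1875 = 0.13256 in, L = 2×1.875 = 3.75 in. φR_n = 0.75 × 0.6 × 70 × 0.13256 × 3.75 = 15.7 kips.
Base metal shear (0.3125 in plate): yield φR_n = 1.0×0.6×50×0.3125×3.75 = 35.2 kips; rupture φR_n = 0.75×0.6×65×0.3125×3.75 = 34.3 kips; take 34.3 kips (rupture).
Governing: min(15.7, 34.3) = 15.7 kips → weld metal.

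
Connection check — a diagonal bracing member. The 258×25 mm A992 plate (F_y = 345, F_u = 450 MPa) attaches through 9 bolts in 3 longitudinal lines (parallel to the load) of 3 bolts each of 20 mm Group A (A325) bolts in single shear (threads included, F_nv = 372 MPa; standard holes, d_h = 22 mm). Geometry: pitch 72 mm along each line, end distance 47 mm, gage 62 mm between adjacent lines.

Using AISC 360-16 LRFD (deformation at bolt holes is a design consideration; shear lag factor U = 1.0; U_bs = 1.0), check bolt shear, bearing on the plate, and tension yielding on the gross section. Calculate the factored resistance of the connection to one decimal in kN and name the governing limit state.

788.9 kN (bolt shear governs)

Bolt shear: A_b = π(20)²/4 = 314.16 mm². φR_n = 0.75 × 372 × 314.16 × 9 × 1 = 788.9 kN.
Bearing (25 mm plate, F_u = 450 MPa): end bolts L_c = 47 − 22/2 = 36, R_n = min(1.2×36×25×450, 2.4×20×25×450) = 486 kN/bolt; interior L_c = 72 − 22 = 50, R_n = 540 kN/bolt. φR_n = 0.75 × (3×486 + 6×540) = 3523.5 kN.
Tension yield (gross): A_g = 258×25 = 6450 mm². φR_n = 0.90 × 345 × 6450 = 2002.7 kN.
Governing: min(788.9, 3523.5, 2002.7) = 788.9 kN → bolt shear.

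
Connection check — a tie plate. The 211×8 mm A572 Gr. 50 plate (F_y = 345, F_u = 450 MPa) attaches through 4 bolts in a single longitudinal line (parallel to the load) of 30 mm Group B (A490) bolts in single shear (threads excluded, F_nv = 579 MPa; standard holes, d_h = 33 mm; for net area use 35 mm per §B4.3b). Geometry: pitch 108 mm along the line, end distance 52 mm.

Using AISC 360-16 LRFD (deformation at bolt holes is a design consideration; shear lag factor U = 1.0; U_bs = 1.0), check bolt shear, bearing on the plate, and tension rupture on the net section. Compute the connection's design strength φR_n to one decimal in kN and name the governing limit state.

475.2 kN (net-section rupture governs)

Bolt shear: A_b = π(30)²/4 = 706.86 mm². φR_n = 0.75 × 579 × 706.86 × 4 × 1 = 1227.8 kN.
Bearing (8 mm plate, F_u = 450 MPa): end bolts L_c = 52 − 33/2 = 35.5, R_n = min(1.2×35.5×8×450, 2.4×30×8×450) = 153.36 kN/bolt; interior L_c = 108 − 33 = 75, R_n = 259.2 kN/bolt. φR_n = 0.75 × (1×153.36 + 3×259.2) = 698.2 kN.
Tension rupture (net): A_n = (211 − 1×35)×8 = 1408 mm² (U = 1.0, A_e = A_n). φR_n = 0.75 × 450 × 1408 = 475.2 kN.
Governing: min(1227.8, 698.2, 475.2) = 475.2 kN → net-section rupture.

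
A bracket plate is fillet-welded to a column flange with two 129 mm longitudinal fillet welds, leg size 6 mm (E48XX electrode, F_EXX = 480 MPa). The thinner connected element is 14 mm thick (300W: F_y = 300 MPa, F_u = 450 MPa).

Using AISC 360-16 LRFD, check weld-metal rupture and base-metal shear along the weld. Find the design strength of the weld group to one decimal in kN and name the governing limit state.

Weld metal: throat = 0.707×6 = 4.242 mm, L = 2×129 = 258 mm. φR_n = 0.75 × 0.6 × 480 × 4.242 × 258 = 236.4 kN.
Base metal shear (14 mm plate): yield φR_n = 1.0×0.6×300×14×258 = 650.2 kN; rupture φR_n = 0.75×0.6×450×14×258 = 731.4 kN; take 650.2 kN (yield).
Governing: min(236.4, 650.2) = 236.4 kN → weld metal.

236.4 kN (weld metal governs)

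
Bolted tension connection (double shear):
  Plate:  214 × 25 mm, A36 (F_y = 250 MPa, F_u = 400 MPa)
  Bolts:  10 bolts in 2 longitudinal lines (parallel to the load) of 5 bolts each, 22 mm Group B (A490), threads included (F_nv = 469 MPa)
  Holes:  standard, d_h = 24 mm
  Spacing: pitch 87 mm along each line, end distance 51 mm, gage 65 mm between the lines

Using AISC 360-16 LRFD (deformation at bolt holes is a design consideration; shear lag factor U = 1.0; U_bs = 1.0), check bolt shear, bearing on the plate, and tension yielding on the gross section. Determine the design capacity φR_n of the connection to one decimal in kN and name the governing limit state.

1203.8 kN (gross-section yield governs)

Bolt shear: A_b = π(22)²/4 = 380.13 mm². φR_n = 0.75 × 469 × 380.13 × 10 × 2 = 2674.2 kN.
Bearing (25 mm plate, F_u = 400 MPa): end bolts L_c = 51 − 24/2 = 39, R_n = min(1.2×39×25×400, 2.4×22×25×400) = 468 kN/bolt; interior L_c = 87 − 24 = 63, R_n = 528 kN/bolt. φR_n = 0.75 × (2×468 + 8×528) = 3870.0 kN.
Tension yield (gross): A_g = 214×25 = 5350 mm². φR_n = 0.90 × 250 × 5350 = 1203.8 kN.
Governing: min(2674.2, 3870.0, 1203.8) = 1203.8 kN → gross-section yield.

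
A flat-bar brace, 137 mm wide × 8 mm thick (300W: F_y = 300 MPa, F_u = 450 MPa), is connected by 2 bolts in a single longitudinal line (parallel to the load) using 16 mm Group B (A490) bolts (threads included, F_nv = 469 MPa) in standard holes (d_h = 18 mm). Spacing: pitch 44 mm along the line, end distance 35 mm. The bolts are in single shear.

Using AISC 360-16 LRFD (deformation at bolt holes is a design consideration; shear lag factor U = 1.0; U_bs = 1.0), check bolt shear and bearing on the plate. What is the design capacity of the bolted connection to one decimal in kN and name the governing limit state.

141.4 kN (bolt shear governs)

Bolt shear: A_b = π(16)²/4 = 201.06 mm². φR_n = 0.75 × 469 × 201.06 × 2 × 1 = 141.4 kN.
Bearing (8 mm plate, F_u = 450 MPa): end bolts L_c = 35 − 18/2 = 26, R_n = min(1.2×26×8×450, 2.4×16×8×450) = 112.32 kN/bolt; interior L_c = 44 − 18 = 26, R_n = 112.32 kN/bolt. φR_n = 0.75 × (1×112.32 + 1×112.32) = 168.5 kN.
Governing: min(141.4, 168.5) = 141.4 kN → bolt shear.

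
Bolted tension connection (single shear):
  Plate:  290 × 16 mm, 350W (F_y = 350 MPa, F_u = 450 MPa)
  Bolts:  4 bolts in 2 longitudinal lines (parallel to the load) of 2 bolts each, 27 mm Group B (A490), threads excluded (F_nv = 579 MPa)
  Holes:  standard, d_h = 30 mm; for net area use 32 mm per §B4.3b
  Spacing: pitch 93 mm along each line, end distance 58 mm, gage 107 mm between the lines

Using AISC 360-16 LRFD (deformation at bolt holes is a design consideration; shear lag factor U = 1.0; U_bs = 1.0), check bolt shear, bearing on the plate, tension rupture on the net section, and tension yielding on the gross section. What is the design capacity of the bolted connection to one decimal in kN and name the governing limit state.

994.5 kN (bolt shear governs)

Bolt shear: A_b = π(27)²/4 = 572.56 mm². φR_n = 0.75 × 579 × 572.56 × 4 × 1 = 994.5 kN.
Bearing (16 mm plate, F_u = 450 MPa): end bolts L_c = 58 − 30/2 = 43, R_n = min(1.2×43×16×450, 2.4×27×16×450) = 371.52 kN/bolt; interior L_c = 93 − 30 = 63, R_n = 466.56 kN/bolt. φR_n = 0.75 × (2×371.52 + 2×466.56) = 1257.1 kN.
Tension rupture (net): A_n = (290 − 2×32)×16 = 3616 mm² (U = 1.0, A_e = A_n). φR_n = 0.75 × 450 × 3616 = 1220.4 kN.
Tension yield (gross): A_g = 290×16 = 4640 mm². φR_n = 0.90 × 350 × 4640 = 1461.6 kN.
Governing: min(994.5, 1257.1, 1220.4, 1461.6) = 994.5 kN → bolt shear.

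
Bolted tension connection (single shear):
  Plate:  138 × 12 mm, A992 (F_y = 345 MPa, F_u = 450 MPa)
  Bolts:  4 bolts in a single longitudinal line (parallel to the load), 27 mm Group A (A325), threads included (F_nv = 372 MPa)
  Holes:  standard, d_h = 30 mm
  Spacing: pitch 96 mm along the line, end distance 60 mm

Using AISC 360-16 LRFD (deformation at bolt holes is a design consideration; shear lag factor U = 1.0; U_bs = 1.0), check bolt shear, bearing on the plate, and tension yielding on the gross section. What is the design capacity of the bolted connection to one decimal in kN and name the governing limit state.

Bolt shear: A_b = π(27)²/4 = 572.56 mm². φR_n = 0.75 × 372 × 572.56 × 4 × 1 = 639.0 kN.
Bearing (12 mm plate, F_u = 450 MPa): end bolts L_c = 60 − 30/2 = 45, R_n = min(1.2×45×12×450, 2.4×27×12×450) = 291.6 kN/bolt; interior L_c = 96 − 30 = 66, R_n = 349.92 kN/bolt. φR_n = 0.75 × (1×291.6 + 3×349.92) = 1006.0 kN.
Tension yield (gross): A_g = 138×12 = 1656 mm². φR_n = 0.90 × 345 × 1656 = 514.2 kN.
Governing: min(639.0, 1006.0, 514.2) = 514.2 kN → gross-section yield.

514.2 kN (gross-section yield governs)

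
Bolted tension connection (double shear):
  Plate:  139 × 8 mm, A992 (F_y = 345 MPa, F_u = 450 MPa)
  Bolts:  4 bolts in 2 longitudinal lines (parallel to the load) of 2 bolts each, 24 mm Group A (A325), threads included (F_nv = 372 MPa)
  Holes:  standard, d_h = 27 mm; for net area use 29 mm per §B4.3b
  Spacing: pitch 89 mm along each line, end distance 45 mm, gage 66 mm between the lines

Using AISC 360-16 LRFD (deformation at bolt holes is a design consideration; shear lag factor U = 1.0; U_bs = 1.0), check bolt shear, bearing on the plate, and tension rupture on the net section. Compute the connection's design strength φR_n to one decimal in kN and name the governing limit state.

Bolt shear: A_b = π(24)²/4 = 452.39 mm². φR_n = 0.75 × 372 × 452.39 × 4 × 2 = 1009.7 kN.
Bearing (8 mm plate, F_u = 450 MPa): end bolts L_c = 45 − 27/2 = 31.5, R_n = min(1.2×31.5×8×450, 2.4×24×8×450) = 136.08 kN/bolt; interior L_c = 89 − 27 = 62, R_n = 207.36 kN/bolt. φR_n = 0.75 × (2×136.08 + 2×207.36) = 515.2 kN.
Tension rupture (net): A_n = (139 − 2×29)×8 = 648 mm² (U = 1.0, A_e = A_n). φR_n = 0.75 × 450 × 648 = 218.7 kN.
Governing: min(1009.7, 515.2, 218.7) = 218.7 kN → net-section rupture.

218.7 kN (net-section rupture governs)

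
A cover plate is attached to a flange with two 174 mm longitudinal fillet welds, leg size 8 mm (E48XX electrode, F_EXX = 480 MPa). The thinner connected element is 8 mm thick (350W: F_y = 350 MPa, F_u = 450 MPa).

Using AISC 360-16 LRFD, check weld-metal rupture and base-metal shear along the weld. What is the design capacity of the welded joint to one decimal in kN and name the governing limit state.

425.2 kN (weld metal governs)

Weld metal: throat = 0.707×8 = 5.656 mm, L = 2×174 = 348 mm. φR_n = 0.75 × 0.6 × 480 × 5.656 × 348 = 425.2 kN.
Base metal shear (8 mm plate): yield φR_n = 1.0×0.6×350×8×348 = 584.6 kN; rupture φR_n = 0.75×0.6×450×8×348 = 563.8 kN; take 563.8 kN (rupture).
Governing: min(425.2, 563.8) = 425.2 kN → weld metal.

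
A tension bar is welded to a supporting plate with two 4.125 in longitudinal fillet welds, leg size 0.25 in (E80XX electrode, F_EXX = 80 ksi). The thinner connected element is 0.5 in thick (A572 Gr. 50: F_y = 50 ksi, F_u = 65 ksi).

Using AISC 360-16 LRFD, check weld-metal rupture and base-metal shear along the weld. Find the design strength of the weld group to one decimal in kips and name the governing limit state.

Weld metal: throat = 0.707×0.25 = 0.17675 in, L = 2×4.125 = 8.25 in. φR_n = 0.75 × 0.6 × 80 × 0.17675 × 8.25 = 52.5 kips.
Base metal shear (0.5 in plate): yield φR_n = 1.0×0.6×50×0.5×8.25 = 123.8 kips; rupture φR_n = 0.75×0.6×65×0.5×8.25 = 120.7 kips; take 120.7 kips (rupture).
Governing: min(52.5, 120.7) = 52.5 kips → weld metal.

52.5 kips (weld metal governs)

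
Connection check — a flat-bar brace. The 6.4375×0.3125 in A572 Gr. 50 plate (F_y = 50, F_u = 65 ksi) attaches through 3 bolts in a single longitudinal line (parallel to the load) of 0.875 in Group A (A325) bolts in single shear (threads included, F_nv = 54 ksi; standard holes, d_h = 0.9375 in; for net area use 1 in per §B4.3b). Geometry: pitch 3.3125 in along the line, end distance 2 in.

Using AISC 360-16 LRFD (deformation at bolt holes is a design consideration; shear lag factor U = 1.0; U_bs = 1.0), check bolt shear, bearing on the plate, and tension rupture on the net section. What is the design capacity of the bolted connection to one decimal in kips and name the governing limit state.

73.1 kips (bolt shear governs)

Bolt shear: A_b = π(0.875)²/4 = 0.60132 in². φR_n = 0.75 × 54 × 0.60132 × 3 × 1 = 73.1 kips.
Bearing (0.3125 in plate, F_u = 65 ksi): end bolts L_c = 2 − 0.9375/2 = 1.53125, R_n = min(1.2×1.53125×0.3125×65, 2.4×0.875×0.3125×65) = 37.324 kips/bolt; interior L_c = 3.3125 − 0.9375 = 2.375, R_n = 42.656 kips/bolt. φR_n = 0.75 × (1×37.324 + 2×42.656) = 92.0 kips.
Tension rupture (net): A_n = (6.4375 − 1×1)×0.3125 = 1.6992 in² (U = 1.0, A_e = A_n). φR_n = 0.75 × 65 × 1.6992 = 82.8 kips.
Governing: min(73.1, 92.0, 82.8) = 73.1 kips → bolt shear.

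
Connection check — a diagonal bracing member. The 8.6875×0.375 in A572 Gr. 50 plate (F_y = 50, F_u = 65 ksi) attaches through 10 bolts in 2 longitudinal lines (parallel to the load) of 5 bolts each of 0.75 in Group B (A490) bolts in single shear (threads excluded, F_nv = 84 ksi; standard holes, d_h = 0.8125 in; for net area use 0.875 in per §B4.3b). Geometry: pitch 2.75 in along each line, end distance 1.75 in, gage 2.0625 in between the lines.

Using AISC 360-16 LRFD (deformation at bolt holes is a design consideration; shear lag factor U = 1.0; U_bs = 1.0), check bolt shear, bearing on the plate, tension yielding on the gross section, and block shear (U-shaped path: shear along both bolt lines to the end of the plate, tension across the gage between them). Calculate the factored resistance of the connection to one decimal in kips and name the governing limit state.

Bolt shear: A_b = π(0.75)²/4 = 0.44179 in². φR_n = 0.75 × 84 × 0.44179 × 10 × 1 = 278.3 kips.
Bearing (0.375 in plate, F_u = 65 ksi): end bolts L_c = 1.75 − 0.8125/2 = 1.34375, R_n = min(1.2×1.34375×0.375×65, 2.4×0.75×0.375×65) = 39.305 kips/bolt; interior L_c = 2.75 − 0.8125 = 1.9375, R_n = 43.875 kips/bolt. φR_n = 0.75 × (2×39.305 + 8×43.875) = 322.2 kips.
Tension yield (gross): A_g = 8.6875×0.375 = 3.2578 in². φR_n = 0.90 × 50 × 3.2578 = 146.6 kips.
Block shear: shear path 2×[1.75+4×2.75] = 2×12.75 in, A_gv = 9.5625, A_nv = 2×(12.75 − 4.5×0.875)×0.375 = 6.6094 in²; tension across gage: (2.0625 − 1×0.875)×0.375 = 0.44531 in². R_n = min(0.6×65×6.6094, 0.6×50×9.5625) + 1.0×65×0.44531 = min(257.77, 286.88) + 28.945 = 286.72 kips. φR_n = 0.75 × 286.72 = 215.0 kips.
Governing: min(278.3, 322.2, 146.6, 215.0) = 146.6 kips → gross-section yield.

146.6 kips (gross-section yield governs)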